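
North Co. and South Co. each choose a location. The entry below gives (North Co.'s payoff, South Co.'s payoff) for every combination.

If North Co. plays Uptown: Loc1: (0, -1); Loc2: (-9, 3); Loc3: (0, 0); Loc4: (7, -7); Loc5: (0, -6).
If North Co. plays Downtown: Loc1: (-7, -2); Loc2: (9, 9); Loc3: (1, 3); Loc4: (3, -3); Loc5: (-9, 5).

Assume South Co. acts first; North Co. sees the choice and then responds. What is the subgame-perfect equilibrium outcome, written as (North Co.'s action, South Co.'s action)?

(Downtown, Loc2)

Work backward from North Co.'s decision.
- Loc1: BR = Uptown, leader payoff -1.
- Loc2: BR = Downtown, leader payoff 9.
- Loc3: BR = Downtown, leader payoff 3.
- Loc4: BR = Uptown, leader payoff -7.
- Loc5: BR = Uptown, leader payoff -6.
Among -1, 9, 3, -7, -6, the best is 9 at Loc2. Subgame-perfect outcome: (Downtown, Loc2) with payoffs (9, 9).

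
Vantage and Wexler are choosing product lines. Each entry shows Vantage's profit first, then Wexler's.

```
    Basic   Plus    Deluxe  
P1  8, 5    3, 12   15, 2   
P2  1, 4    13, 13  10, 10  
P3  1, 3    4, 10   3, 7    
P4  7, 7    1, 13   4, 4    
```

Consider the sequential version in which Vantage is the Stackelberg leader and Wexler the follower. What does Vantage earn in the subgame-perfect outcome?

13

Solve by backward induction (Vantage leads).
- P1 → Wexler plays Plus (best of 5, 12, 2); Vantage gets 3.
- P2 → Wexler plays Plus (best of 4, 13, 10); Vantage gets 13.
- P3 → Wexler plays Plus (best of 3, 10, 7); Vantage gets 4.
- P4 → Wexler plays Plus (best of 7, 13, 4); Vantage gets 1.
Among 3, 13, 4, 1, the best is 13 at P2. Subgame-perfect outcome: (P2, Plus) with payoffs (13, 13).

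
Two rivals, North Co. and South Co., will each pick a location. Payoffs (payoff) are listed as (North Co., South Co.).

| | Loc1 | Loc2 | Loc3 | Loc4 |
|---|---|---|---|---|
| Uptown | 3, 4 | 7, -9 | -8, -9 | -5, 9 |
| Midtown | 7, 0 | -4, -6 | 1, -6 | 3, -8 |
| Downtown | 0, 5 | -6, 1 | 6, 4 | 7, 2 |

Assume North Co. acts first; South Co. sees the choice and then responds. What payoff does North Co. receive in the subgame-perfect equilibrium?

South Co. best-responds to each possible North Co. move:
- Uptown: South Co. compares 4, -9, -9, 9 and picks Loc4; North Co. would get -5.
- Midtown: South Co. compares 0, -6, -6, -8 and picks Loc1; North Co. would get 7.
- Downtown: South Co. compares 5, 1, 4, 2 and picks Loc1; North Co. would get 0.
Maximizing over -5, 7, 0, North Co. chooses Midtown. Subgame-perfect outcome: (Midtown, Loc1) with payoffs (7, 0).

7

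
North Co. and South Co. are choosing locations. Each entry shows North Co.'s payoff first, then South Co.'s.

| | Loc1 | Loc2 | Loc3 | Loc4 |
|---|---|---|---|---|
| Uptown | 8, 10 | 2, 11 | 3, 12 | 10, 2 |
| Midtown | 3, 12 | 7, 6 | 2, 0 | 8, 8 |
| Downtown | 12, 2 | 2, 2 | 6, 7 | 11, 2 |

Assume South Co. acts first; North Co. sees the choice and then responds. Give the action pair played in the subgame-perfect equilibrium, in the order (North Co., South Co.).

North Co. best-responds to each possible South Co. move:
- Loc1: BR = Downtown, leader payoff 2.
- Loc2: BR = Midtown, leader payoff 6.
- Loc3: BR = Downtown, leader payoff 7.
- Loc4: BR = Downtown, leader payoff 2.
Among 2, 6, 7, 2, the best is 7 at Loc3. Subgame-perfect outcome: (Downtown, Loc3) with payoffs (6, 7).

(Downtown, Loc3)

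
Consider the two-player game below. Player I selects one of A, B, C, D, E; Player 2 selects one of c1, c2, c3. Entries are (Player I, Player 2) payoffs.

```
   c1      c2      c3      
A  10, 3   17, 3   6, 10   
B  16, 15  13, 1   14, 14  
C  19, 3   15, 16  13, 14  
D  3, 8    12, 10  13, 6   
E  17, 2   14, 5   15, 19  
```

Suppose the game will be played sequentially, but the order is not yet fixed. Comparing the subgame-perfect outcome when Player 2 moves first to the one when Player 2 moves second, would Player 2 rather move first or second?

If Player I leads: Player 2's best replies are A→c3, B→c1, C→c2, D→c2, E→c3; Player I's induced payoffs 6, 16, 15, 12, 15; outcome (B, c1), payoffs (16, 15).
If Player 2 leads: Player I's best replies are c1→C, c2→A, c3→E; Player 2's induced payoffs 3, 3, 19; outcome (E, c3), payoffs (15, 19).
Player 2 gets 19 moving first and 15 moving second, so Player 2 prefers to move first.

first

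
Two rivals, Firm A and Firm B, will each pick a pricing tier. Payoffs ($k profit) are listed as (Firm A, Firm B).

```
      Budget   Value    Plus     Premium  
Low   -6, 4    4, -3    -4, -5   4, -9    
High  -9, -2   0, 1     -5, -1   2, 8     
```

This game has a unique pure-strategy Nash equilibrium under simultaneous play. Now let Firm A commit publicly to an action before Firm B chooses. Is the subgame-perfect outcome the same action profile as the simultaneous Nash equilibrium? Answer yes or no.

no

Work backward from Firm B's decision.
- Low: BR = Budget, leader payoff -6.
- High: BR = Premium, leader payoff 2.
Firm A's induced payoffs are -6, 2, so Firm A commits to High. Subgame-perfect outcome: (High, Premium) with payoffs (2, 8).
Now find the simultaneous Nash equilibrium.
Firm A's best replies: Budget→Low; Value→Low; Plus→Low; Premium→Low.
Firm B's best replies: Low→Budget; High→Premium.
The unique mutual best reply is (Low, Budget), giving (-6, 4).
Sequential outcome (High, Premium) differs from the Nash profile (Low, Budget).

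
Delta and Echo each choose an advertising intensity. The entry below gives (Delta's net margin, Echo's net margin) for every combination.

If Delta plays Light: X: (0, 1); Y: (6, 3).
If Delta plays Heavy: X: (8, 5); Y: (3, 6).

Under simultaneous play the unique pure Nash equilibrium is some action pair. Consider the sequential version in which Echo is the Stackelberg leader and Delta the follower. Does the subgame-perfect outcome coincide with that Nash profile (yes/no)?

Delta best-responds to each possible Echo move:
- X: Delta compares 0, 8 and picks Heavy; Echo would get 5.
- Y: Delta compares 6, 3 and picks Light; Echo would get 3.
Maximizing over 5, 3, Echo chooses X. Subgame-perfect outcome: (Heavy, X) with payoffs (8, 5).
Now find the simultaneous Nash equilibrium.
Delta's best replies: X→Heavy; Y→Light.
Echo's best replies: Light→Y; Heavy→Y.
Only (Light, Y) has each player best-responding; Nash payoffs (6, 3).
Sequential outcome (Heavy, X) differs from the Nash profile (Light, Y).

no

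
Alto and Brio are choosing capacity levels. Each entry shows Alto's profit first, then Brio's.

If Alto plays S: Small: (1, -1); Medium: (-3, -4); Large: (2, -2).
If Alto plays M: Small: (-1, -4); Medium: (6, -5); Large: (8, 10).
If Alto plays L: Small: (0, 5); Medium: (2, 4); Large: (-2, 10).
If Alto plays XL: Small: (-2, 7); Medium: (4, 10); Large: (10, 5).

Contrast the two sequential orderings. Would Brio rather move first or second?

If Alto leads: Brio's best replies are S→Small, M→Large, L→Large, XL→Medium; Alto's induced payoffs 1, 8, -2, 4; outcome (M, Large), payoffs (8, 10).
If Brio leads: Alto's best replies are Small→S, Medium→M, Large→XL; Brio's induced payoffs -1, -5, 5; outcome (XL, Large), payoffs (10, 5).
Brio gets 5 moving first and 10 moving second, so Brio prefers to move second.

second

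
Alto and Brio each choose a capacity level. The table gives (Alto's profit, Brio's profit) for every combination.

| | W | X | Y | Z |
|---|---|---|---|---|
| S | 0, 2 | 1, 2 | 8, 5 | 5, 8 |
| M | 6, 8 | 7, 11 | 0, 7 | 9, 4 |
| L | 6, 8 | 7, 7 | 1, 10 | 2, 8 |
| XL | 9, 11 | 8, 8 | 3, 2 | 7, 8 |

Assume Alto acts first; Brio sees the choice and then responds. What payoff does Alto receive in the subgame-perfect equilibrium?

9

Brio best-responds to each possible Alto move:
- S: BR = Z, leader payoff 5.
- M: BR = X, leader payoff 7.
- L: BR = Y, leader payoff 1.
- XL: BR = W, leader payoff 9.
Maximizing over 5, 7, 1, 9, Alto chooses XL. Subgame-perfect outcome: (XL, W) with payoffs (9, 11).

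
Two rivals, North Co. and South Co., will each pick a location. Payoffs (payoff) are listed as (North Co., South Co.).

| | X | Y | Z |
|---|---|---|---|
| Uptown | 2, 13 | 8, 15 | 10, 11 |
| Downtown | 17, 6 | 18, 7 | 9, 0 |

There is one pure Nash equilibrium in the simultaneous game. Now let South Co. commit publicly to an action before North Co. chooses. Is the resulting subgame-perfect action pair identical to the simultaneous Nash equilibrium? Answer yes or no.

no

Solve by backward induction (South Co. leads).
- X: North Co. compares 2, 17 and picks Downtown; South Co. would get 6.
- Y: North Co. compares 8, 18 and picks Downtown; South Co. would get 7.
- Z: North Co. compares 10, 9 and picks Uptown; South Co. would get 11.
Maximizing over 6, 7, 11, South Co. chooses Z. Subgame-perfect outcome: (Uptown, Z) with payoffs (10, 11).
Under simultaneous play:
North Co.'s best replies: X→Downtown; Y→Downtown; Z→Uptown.
South Co.'s best replies: Uptown→Y; Downtown→Y.
The unique mutual best reply is (Downtown, Y), giving (18, 7).
Sequential outcome (Uptown, Z) differs from the Nash profile (Downtown, Y).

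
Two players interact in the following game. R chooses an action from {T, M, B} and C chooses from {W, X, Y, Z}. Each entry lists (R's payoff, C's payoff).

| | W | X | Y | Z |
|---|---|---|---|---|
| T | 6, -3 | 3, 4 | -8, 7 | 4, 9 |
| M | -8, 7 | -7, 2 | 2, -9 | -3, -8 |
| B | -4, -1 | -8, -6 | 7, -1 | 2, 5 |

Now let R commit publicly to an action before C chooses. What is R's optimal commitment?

Work backward from C's decision.
- T → C plays Z (best of -3, 4, 7, 9); R gets 4.
- M → C plays W (best of 7, 2, -9, -8); R gets -8.
- B → C plays Z (best of -1, -6, -1, 5); R gets 2.
Maximizing over 4, -8, 2, R chooses T. Subgame-perfect outcome: (T, Z) with payoffs (4, 9).

T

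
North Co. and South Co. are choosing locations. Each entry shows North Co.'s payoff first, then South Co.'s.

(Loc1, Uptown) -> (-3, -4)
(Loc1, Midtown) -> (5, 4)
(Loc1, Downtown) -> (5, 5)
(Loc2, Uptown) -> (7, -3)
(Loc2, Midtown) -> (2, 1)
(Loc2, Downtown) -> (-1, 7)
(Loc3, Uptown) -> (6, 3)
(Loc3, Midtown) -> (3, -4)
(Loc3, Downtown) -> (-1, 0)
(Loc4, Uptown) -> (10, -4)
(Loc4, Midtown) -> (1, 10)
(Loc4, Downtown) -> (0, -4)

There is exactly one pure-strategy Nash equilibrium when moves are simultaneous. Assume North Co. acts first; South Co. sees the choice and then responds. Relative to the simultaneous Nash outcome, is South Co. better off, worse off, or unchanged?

worse off

Work backward from South Co.'s decision.
- Loc1: BR = Downtown, leader payoff 5.
- Loc2: BR = Downtown, leader payoff -1.
- Loc3: BR = Uptown, leader payoff 6.
- Loc4: BR = Midtown, leader payoff 1.
Maximizing over 5, -1, 6, 1, North Co. chooses Loc3. Subgame-perfect outcome: (Loc3, Uptown) with payoffs (6, 3).
Now find the simultaneous Nash equilibrium.
North Co.'s best replies: Uptown→Loc4; Midtown→Loc1; Downtown→Loc1.
South Co.'s best replies: Loc1→Downtown; Loc2→Downtown; Loc3→Uptown; Loc4→Midtown.
The unique mutual best reply is (Loc1, Downtown), giving (5, 5).
South Co. earns 3 sequentially versus 5 at the Nash outcome: worse off.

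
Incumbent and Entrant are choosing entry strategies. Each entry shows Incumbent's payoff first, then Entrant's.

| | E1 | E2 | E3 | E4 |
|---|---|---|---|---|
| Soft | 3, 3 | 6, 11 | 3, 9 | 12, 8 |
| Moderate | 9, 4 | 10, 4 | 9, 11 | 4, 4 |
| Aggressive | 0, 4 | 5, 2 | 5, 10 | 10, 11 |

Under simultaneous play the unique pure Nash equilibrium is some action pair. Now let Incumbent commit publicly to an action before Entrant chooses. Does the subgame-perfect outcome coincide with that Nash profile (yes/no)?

no

Solve by backward induction (Incumbent leads).
- Soft: Entrant compares 3, 11, 9, 8 and picks E2; Incumbent would get 6.
- Moderate: Entrant compares 4, 4, 11, 4 and picks E3; Incumbent would get 9.
- Aggressive: Entrant compares 4, 2, 10, 11 and picks E4; Incumbent would get 10.
Maximizing over 6, 9, 10, Incumbent chooses Aggressive. Subgame-perfect outcome: (Aggressive, E4) with payoffs (10, 11).
For the simultaneous game, intersect best replies.
Incumbent's best replies: E1→Moderate; E2→Moderate; E3→Moderate; E4→Soft.
Entrant's best replies: Soft→E2; Moderate→E3; Aggressive→E4.
Only (Moderate, E3) has each player best-responding; Nash payoffs (9, 11).
Sequential outcome (Aggressive, E4) differs from the Nash profile (Moderate, E3).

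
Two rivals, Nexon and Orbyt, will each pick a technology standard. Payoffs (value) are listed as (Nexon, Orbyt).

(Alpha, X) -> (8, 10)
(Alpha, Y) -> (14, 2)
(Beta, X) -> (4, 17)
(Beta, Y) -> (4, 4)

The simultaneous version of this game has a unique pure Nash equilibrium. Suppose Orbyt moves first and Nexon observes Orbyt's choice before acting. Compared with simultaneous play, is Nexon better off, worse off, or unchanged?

unchanged

Work backward from Nexon's decision.
- X → Nexon plays Alpha (best of 8, 4); Orbyt gets 10.
- Y → Nexon plays Alpha (best of 14, 4); Orbyt gets 2.
Maximizing over 10, 2, Orbyt chooses X. Subgame-perfect outcome: (Alpha, X) with payoffs (8, 10).
Under simultaneous play:
Nexon's best replies: X→Alpha; Y→Alpha.
Orbyt's best replies: Alpha→X; Beta→X.
The unique mutual best reply is (Alpha, X), giving (8, 10).
Nexon earns 8 sequentially versus 8 at the Nash outcome: unchanged.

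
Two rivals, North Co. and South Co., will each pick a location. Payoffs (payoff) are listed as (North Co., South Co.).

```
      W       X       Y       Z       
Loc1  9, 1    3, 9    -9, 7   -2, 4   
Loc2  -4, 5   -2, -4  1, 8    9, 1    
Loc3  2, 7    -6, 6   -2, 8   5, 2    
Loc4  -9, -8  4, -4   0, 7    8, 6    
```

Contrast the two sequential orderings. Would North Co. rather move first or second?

If North Co. leads: South Co.'s best replies are Loc1→X, Loc2→Y, Loc3→Y, Loc4→Y; North Co.'s induced payoffs 3, 1, -2, 0; outcome (Loc1, X), payoffs (3, 9).
If South Co. leads: North Co.'s best replies are W→Loc1, X→Loc4, Y→Loc2, Z→Loc2; South Co.'s induced payoffs 1, -4, 8, 1; outcome (Loc2, Y), payoffs (1, 8).
North Co. gets 3 moving first and 1 moving second, so North Co. prefers to move first.

first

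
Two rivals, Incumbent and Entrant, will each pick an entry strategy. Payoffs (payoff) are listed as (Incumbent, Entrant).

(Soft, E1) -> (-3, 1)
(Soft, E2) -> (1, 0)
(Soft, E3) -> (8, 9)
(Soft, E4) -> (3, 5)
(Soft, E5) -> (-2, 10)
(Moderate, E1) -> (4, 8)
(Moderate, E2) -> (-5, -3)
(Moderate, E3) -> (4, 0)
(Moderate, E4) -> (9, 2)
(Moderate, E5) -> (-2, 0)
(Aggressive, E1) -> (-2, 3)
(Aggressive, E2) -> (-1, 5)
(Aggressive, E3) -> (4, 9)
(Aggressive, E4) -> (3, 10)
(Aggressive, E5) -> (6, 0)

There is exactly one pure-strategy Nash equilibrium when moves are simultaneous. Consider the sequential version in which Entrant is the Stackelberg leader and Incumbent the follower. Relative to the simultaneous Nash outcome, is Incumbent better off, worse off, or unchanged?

Backward induction with Entrant moving first.
- E1: BR = Moderate, leader payoff 8.
- E2: BR = Soft, leader payoff 0.
- E3: BR = Soft, leader payoff 9.
- E4: BR = Moderate, leader payoff 2.
- E5: BR = Aggressive, leader payoff 0.
Entrant's induced payoffs are 8, 0, 9, 2, 0, so Entrant commits to E3. Subgame-perfect outcome: (Soft, E3) with payoffs (8, 9).
For the simultaneous game, intersect best replies.
Incumbent's best replies: E1→Moderate; E2→Soft; E3→Soft; E4→Moderate; E5→Aggressive.
Entrant's best replies: Soft→E5; Moderate→E1; Aggressive→E4.
The unique mutual best reply is (Moderate, E1), giving (4, 8).
Incumbent earns 8 sequentially versus 4 at the Nash outcome: better off.

better off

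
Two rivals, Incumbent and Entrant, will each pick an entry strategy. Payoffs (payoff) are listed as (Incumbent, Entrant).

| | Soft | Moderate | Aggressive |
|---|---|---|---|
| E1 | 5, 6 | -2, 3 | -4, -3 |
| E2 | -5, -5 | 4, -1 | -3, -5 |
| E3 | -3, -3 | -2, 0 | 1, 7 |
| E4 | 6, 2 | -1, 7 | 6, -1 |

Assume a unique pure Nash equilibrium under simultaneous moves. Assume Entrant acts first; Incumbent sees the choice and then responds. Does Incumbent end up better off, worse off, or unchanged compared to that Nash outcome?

Backward induction with Entrant moving first.
- Soft → Incumbent plays E4 (best of 5, -5, -3, 6); Entrant gets 2.
- Moderate → Incumbent plays E2 (best of -2, 4, -2, -1); Entrant gets -1.
- Aggressive → Incumbent plays E4 (best of -4, -3, 1, 6); Entrant gets -1.
Maximizing over 2, -1, -1, Entrant chooses Soft. Subgame-perfect outcome: (E4, Soft) with payoffs (6, 2).
Now find the simultaneous Nash equilibrium.
Incumbent's best replies: Soft→E4; Moderate→E2; Aggressive→E4.
Entrant's best replies: E1→Soft; E2→Moderate; E3→Aggressive; E4→Moderate.
Only (E2, Moderate) has each player best-responding; Nash payoffs (4, -1).
Incumbent earns 6 sequentially versus 4 at the Nash outcome: better off.

better off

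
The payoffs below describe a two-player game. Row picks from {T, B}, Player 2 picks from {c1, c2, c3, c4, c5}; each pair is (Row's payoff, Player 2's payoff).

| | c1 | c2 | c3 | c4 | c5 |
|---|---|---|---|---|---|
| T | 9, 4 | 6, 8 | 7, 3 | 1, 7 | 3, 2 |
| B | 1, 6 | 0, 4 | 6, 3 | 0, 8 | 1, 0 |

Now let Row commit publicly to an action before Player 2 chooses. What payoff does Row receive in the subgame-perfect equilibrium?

Solve by backward induction (Row leads).
- T: Player 2 compares 4, 8, 3, 7, 2 and picks c2; Row would get 6.
- B: Player 2 compares 6, 4, 3, 8, 0 and picks c4; Row would get 0.
Row's induced payoffs are 6, 0, so Row commits to T. Subgame-perfect outcome: (T, c2) with payoffs (6, 8).

6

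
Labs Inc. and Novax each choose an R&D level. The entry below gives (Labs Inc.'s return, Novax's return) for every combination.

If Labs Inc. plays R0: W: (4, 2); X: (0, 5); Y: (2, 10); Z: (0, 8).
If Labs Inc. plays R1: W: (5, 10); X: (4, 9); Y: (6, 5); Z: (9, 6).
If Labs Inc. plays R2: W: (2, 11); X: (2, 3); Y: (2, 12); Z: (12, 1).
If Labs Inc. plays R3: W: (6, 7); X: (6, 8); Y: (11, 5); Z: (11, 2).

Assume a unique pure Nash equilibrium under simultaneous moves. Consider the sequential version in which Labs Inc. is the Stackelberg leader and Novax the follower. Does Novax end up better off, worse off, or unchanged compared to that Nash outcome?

unchanged

Work backward from Novax's decision.
- R0 → Novax plays Y (best of 2, 5, 10, 8); Labs Inc. gets 2.
- R1 → Novax plays W (best of 10, 9, 5, 6); Labs Inc. gets 5.
- R2 → Novax plays Y (best of 11, 3, 12, 1); Labs Inc. gets 2.
- R3 → Novax plays X (best of 7, 8, 5, 2); Labs Inc. gets 6.
Among 2, 5, 2, 6, the best is 6 at R3. Subgame-perfect outcome: (R3, X) with payoffs (6, 8).
For the simultaneous game, intersect best replies.
Labs Inc.'s best replies: W→R3; X→R3; Y→R3; Z→R2.
Novax's best replies: R0→Y; R1→W; R2→Y; R3→X.
The unique mutual best reply is (R3, X), giving (6, 8).
Novax earns 8 sequentially versus 8 at the Nash outcome: unchanged.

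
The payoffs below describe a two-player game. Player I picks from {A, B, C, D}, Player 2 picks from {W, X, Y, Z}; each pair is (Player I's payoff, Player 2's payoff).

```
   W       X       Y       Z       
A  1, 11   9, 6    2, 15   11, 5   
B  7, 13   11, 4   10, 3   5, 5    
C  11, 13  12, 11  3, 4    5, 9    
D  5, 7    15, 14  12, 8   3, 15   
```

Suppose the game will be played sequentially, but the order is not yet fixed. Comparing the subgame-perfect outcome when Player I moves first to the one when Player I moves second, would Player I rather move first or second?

If Player I leads: Player 2's best replies are A→Y, B→W, C→W, D→Z; Player I's induced payoffs 2, 7, 11, 3; outcome (C, W), payoffs (11, 13).
If Player 2 leads: Player I's best replies are W→C, X→D, Y→D, Z→A; Player 2's induced payoffs 13, 14, 8, 5; outcome (D, X), payoffs (15, 14).
Player I gets 11 moving first and 15 moving second, so Player I prefers to move second.

second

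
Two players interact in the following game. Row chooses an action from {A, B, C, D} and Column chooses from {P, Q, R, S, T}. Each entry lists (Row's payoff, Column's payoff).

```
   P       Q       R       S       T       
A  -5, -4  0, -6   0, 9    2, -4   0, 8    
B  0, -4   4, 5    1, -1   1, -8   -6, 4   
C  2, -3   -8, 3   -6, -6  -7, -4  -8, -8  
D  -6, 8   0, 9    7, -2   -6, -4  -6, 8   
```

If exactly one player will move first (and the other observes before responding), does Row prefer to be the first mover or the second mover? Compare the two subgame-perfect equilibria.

first

If Row leads: Column's best replies are A→R, B→Q, C→Q, D→Q; Row's induced payoffs 0, 4, -8, 0; outcome (B, Q), payoffs (4, 5).
If Column leads: Row's best replies are P→C, Q→B, R→D, S→A, T→A; Column's induced payoffs -3, 5, -2, -4, 8; outcome (A, T), payoffs (0, 8).
Row gets 4 moving first and 0 moving second, so Row prefers to move first.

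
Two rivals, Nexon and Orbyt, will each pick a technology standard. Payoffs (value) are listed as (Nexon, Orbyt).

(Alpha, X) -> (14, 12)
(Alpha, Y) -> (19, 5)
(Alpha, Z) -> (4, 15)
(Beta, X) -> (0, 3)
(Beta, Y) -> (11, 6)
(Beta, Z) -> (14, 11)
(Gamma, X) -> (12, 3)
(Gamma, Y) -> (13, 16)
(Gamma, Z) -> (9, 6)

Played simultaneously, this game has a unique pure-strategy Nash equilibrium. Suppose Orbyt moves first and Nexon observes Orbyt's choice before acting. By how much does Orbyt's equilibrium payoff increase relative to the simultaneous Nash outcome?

Nexon best-responds to each possible Orbyt move:
- X → Nexon plays Alpha (best of 14, 0, 12); Orbyt gets 12.
- Y → Nexon plays Alpha (best of 19, 11, 13); Orbyt gets 5.
- Z → Nexon plays Beta (best of 4, 14, 9); Orbyt gets 11.
Among 12, 5, 11, the best is 12 at X. Subgame-perfect outcome: (Alpha, X) with payoffs (14, 12).
Now find the simultaneous Nash equilibrium.
Nexon's best replies: X→Alpha; Y→Alpha; Z→Beta.
Orbyt's best replies: Alpha→Z; Beta→Z; Gamma→Y.
The unique mutual best reply is (Beta, Z), giving (14, 11).
Orbyt's commitment gain: 12 − 11 = 1.

1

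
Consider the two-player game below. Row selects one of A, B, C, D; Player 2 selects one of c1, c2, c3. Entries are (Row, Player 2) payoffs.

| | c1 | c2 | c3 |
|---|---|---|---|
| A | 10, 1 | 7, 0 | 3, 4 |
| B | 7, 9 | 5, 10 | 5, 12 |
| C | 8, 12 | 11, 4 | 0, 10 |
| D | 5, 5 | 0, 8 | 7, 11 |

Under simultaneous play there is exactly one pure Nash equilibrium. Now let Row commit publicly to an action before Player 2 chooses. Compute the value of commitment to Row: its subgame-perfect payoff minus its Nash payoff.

Player 2 best-responds to each possible Row move:
- A → Player 2 plays c3 (best of 1, 0, 4); Row gets 3.
- B → Player 2 plays c3 (best of 9, 10, 12); Row gets 5.
- C → Player 2 plays c1 (best of 12, 4, 10); Row gets 8.
- D → Player 2 plays c3 (best of 5, 8, 11); Row gets 7.
Maximizing over 3, 5, 8, 7, Row chooses C. Subgame-perfect outcome: (C, c1) with payoffs (8, 12).
Now find the simultaneous Nash equilibrium.
Row's best replies: c1→A; c2→C; c3→D.
Player 2's best replies: A→c3; B→c3; C→c1; D→c3.
The unique mutual best reply is (D, c3), giving (7, 11).
Row's commitment gain: 8 − 7 = 1.

1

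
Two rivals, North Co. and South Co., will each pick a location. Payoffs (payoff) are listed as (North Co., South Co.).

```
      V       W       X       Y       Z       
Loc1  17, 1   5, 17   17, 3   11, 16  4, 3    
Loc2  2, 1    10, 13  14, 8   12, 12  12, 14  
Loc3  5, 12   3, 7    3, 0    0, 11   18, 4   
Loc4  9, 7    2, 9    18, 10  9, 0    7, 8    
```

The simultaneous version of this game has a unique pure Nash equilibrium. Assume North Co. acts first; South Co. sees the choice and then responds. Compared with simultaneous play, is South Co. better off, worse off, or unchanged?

unchanged

Work backward from South Co.'s decision.
- Loc1: BR = W, leader payoff 5.
- Loc2: BR = Z, leader payoff 12.
- Loc3: BR = V, leader payoff 5.
- Loc4: BR = X, leader payoff 18.
Among 5, 12, 5, 18, the best is 18 at Loc4. Subgame-perfect outcome: (Loc4, X) with payoffs (18, 10).
For the simultaneous game, intersect best replies.
North Co.'s best replies: V→Loc1; W→Loc2; X→Loc4; Y→Loc2; Z→Loc3.
South Co.'s best replies: Loc1→W; Loc2→Z; Loc3→V; Loc4→X.
The unique mutual best reply is (Loc4, X), giving (18, 10).
South Co. earns 10 sequentially versus 10 at the Nash outcome: unchanged.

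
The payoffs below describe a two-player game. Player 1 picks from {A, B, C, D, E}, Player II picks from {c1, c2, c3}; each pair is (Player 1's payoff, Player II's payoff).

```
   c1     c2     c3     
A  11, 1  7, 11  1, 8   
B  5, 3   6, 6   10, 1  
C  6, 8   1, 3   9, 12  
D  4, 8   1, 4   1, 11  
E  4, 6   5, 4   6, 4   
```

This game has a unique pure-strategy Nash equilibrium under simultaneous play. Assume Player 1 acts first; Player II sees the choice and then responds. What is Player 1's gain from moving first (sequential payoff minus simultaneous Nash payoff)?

2

Work backward from Player II's decision.
- A → Player II plays c2 (best of 1, 11, 8); Player 1 gets 7.
- B → Player II plays c2 (best of 3, 6, 1); Player 1 gets 6.
- C → Player II plays c3 (best of 8, 3, 12); Player 1 gets 9.
- D → Player II plays c3 (best of 8, 4, 11); Player 1 gets 1.
- E → Player II plays c1 (best of 6, 4, 4); Player 1 gets 4.
Maximizing over 7, 6, 9, 1, 4, Player 1 chooses C. Subgame-perfect outcome: (C, c3) with payoffs (9, 12).
Now find the simultaneous Nash equilibrium.
Player 1's best replies: c1→A; c2→A; c3→B.
Player II's best replies: A→c2; B→c2; C→c3; D→c3; E→c1.
Only (A, c2) has each player best-responding; Nash payoffs (7, 11).
Player 1's commitment gain: 9 − 7 = 2.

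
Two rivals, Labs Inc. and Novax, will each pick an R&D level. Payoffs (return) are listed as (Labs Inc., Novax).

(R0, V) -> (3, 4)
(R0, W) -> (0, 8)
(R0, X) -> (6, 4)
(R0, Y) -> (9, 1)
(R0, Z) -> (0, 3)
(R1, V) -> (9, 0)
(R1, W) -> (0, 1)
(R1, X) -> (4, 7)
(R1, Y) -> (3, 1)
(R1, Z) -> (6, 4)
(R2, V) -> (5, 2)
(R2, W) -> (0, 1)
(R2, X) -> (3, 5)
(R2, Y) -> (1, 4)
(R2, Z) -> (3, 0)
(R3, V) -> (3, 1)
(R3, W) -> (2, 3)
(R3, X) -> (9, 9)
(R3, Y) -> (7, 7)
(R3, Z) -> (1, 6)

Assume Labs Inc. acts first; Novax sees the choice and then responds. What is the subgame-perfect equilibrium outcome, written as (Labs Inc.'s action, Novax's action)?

Backward induction with Labs Inc. moving first.
- R0 → Novax plays W (best of 4, 8, 4, 1, 3); Labs Inc. gets 0.
- R1 → Novax plays X (best of 0, 1, 7, 1, 4); Labs Inc. gets 4.
- R2 → Novax plays X (best of 2, 1, 5, 4, 0); Labs Inc. gets 3.
- R3 → Novax plays X (best of 1, 3, 9, 7, 6); Labs Inc. gets 9.
Labs Inc.'s induced payoffs are 0, 4, 3, 9, so Labs Inc. commits to R3. Subgame-perfect outcome: (R3, X) with payoffs (9, 9).

(R3, X)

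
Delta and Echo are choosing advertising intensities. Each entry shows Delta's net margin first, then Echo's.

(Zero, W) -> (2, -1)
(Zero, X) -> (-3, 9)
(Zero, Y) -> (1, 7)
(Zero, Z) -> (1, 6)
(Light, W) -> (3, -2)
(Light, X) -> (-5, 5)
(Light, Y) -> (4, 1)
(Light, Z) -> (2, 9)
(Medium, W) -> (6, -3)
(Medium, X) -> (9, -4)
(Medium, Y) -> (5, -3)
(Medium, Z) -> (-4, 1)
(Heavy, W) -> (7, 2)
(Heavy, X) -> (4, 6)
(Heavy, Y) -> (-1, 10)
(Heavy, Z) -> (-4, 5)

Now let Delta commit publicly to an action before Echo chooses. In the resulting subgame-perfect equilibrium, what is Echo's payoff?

9

Echo best-responds to each possible Delta move:
- Zero: Echo compares -1, 9, 7, 6 and picks X; Delta would get -3.
- Light: Echo compares -2, 5, 1, 9 and picks Z; Delta would get 2.
- Medium: Echo compares -3, -4, -3, 1 and picks Z; Delta would get -4.
- Heavy: Echo compares 2, 6, 10, 5 and picks Y; Delta would get -1.
Delta's induced payoffs are -3, 2, -4, -1, so Delta commits to Light. Subgame-perfect outcome: (Light, Z) with payoffs (2, 9).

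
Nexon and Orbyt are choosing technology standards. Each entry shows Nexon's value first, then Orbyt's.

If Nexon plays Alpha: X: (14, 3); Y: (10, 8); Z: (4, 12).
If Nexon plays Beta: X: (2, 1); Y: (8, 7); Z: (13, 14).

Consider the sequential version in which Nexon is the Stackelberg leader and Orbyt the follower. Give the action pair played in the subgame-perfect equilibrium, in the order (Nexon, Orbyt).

Orbyt best-responds to each possible Nexon move:
- Alpha: Orbyt compares 3, 8, 12 and picks Z; Nexon would get 4.
- Beta: Orbyt compares 1, 7, 14 and picks Z; Nexon would get 13.
Maximizing over 4, 13, Nexon chooses Beta. Subgame-perfect outcome: (Beta, Z) with payoffs (13, 14).

(Beta, Z)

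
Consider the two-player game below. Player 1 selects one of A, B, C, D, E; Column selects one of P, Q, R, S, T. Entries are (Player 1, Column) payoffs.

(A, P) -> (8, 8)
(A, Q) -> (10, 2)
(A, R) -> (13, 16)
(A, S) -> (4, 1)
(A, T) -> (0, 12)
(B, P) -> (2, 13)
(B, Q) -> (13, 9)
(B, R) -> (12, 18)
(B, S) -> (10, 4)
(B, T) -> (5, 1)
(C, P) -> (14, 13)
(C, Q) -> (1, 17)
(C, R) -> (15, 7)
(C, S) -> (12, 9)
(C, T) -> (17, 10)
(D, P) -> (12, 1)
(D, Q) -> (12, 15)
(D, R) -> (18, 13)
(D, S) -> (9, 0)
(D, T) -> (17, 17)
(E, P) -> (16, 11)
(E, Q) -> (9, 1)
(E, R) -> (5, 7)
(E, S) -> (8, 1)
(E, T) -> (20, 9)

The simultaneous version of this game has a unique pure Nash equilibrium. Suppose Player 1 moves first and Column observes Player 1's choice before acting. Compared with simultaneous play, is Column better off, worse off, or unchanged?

better off

Work backward from Column's decision.
- A: Column compares 8, 2, 16, 1, 12 and picks R; Player 1 would get 13.
- B: Column compares 13, 9, 18, 4, 1 and picks R; Player 1 would get 12.
- C: Column compares 13, 17, 7, 9, 10 and picks Q; Player 1 would get 1.
- D: Column compares 1, 15, 13, 0, 17 and picks T; Player 1 would get 17.
- E: Column compares 11, 1, 7, 1, 9 and picks P; Player 1 would get 16.
Player 1's induced payoffs are 13, 12, 1, 17, 16, so Player 1 commits to D. Subgame-perfect outcome: (D, T) with payoffs (17, 17).
Under simultaneous play:
Player 1's best replies: P→E; Q→B; R→D; S→C; T→E.
Column's best replies: A→R; B→R; C→Q; D→T; E→P.
The unique mutual best reply is (E, P), giving (16, 11).
Column earns 17 sequentially versus 11 at the Nash outcome: better off.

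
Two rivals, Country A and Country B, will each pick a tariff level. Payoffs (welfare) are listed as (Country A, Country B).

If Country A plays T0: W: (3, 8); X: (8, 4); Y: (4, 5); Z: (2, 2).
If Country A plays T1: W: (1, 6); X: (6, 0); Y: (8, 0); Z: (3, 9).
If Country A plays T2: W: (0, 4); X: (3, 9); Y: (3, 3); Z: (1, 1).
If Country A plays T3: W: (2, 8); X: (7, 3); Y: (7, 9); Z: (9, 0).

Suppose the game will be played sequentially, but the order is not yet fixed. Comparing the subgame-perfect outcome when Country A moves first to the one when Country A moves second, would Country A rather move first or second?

first

If Country A leads: Country B's best replies are T0→W, T1→Z, T2→X, T3→Y; Country A's induced payoffs 3, 3, 3, 7; outcome (T3, Y), payoffs (7, 9).
If Country B leads: Country A's best replies are W→T0, X→T0, Y→T1, Z→T3; Country B's induced payoffs 8, 4, 0, 0; outcome (T0, W), payoffs (3, 8).
Country A gets 7 moving first and 3 moving second, so Country A prefers to move first.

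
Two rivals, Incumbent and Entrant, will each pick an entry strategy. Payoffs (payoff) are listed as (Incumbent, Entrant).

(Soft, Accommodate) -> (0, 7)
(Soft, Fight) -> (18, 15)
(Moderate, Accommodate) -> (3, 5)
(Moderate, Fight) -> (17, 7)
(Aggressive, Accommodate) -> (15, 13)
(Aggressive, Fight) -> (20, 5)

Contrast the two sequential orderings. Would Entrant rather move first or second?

If Incumbent leads: Entrant's best replies are Soft→Fight, Moderate→Fight, Aggressive→Accommodate; Incumbent's induced payoffs 18, 17, 15; outcome (Soft, Fight), payoffs (18, 15).
If Entrant leads: Incumbent's best replies are Accommodate→Aggressive, Fight→Aggressive; Entrant's induced payoffs 13, 5; outcome (Aggressive, Accommodate), payoffs (15, 13).
Entrant gets 13 moving first and 15 moving second, so Entrant prefers to move second.

second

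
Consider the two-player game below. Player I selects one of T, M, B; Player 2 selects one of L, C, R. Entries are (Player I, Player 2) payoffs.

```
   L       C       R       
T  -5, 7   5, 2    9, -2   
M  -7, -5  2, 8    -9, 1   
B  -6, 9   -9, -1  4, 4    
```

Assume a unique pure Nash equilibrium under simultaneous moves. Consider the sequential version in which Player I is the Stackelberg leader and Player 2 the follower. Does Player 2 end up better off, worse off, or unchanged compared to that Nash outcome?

Player 2 best-responds to each possible Player I move:
- T: Player 2 compares 7, 2, -2 and picks L; Player I would get -5.
- M: Player 2 compares -5, 8, 1 and picks C; Player I would get 2.
- B: Player 2 compares 9, -1, 4 and picks L; Player I would get -6.
Player I's induced payoffs are -5, 2, -6, so Player I commits to M. Subgame-perfect outcome: (M, C) with payoffs (2, 8).
Under simultaneous play:
Player I's best replies: L→T; C→T; R→T.
Player 2's best replies: T→L; M→C; B→L.
Only (T, L) has each player best-responding; Nash payoffs (-5, 7).
Player 2 earns 8 sequentially versus 7 at the Nash outcome: better off.

better off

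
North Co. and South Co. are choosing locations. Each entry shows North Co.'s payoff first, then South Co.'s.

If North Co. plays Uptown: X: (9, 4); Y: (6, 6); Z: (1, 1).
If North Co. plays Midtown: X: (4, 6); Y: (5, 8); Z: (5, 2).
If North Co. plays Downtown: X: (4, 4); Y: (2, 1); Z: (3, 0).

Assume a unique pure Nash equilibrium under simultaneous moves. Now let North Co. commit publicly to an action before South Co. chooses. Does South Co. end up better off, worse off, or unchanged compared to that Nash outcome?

Work backward from South Co.'s decision.
- Uptown: South Co. compares 4, 6, 1 and picks Y; North Co. would get 6.
- Midtown: South Co. compares 6, 8, 2 and picks Y; North Co. would get 5.
- Downtown: South Co. compares 4, 1, 0 and picks X; North Co. would get 4.
Among 6, 5, 4, the best is 6 at Uptown. Subgame-perfect outcome: (Uptown, Y) with payoffs (6, 6).
Now find the simultaneous Nash equilibrium.
North Co.'s best replies: X→Uptown; Y→Uptown; Z→Midtown.
South Co.'s best replies: Uptown→Y; Midtown→Y; Downtown→X.
The unique mutual best reply is (Uptown, Y), giving (6, 6).
South Co. earns 6 sequentially versus 6 at the Nash outcome: unchanged.

unchanged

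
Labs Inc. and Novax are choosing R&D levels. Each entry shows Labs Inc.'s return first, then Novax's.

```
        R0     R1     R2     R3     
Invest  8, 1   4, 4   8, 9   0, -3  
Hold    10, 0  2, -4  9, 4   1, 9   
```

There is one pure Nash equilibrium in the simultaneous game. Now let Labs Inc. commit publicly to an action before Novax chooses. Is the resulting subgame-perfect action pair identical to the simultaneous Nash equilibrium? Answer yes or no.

Backward induction with Labs Inc. moving first.
- Invest: Novax compares 1, 4, 9, -3 and picks R2; Labs Inc. would get 8.
- Hold: Novax compares 0, -4, 4, 9 and picks R3; Labs Inc. would get 1.
Labs Inc.'s induced payoffs are 8, 1, so Labs Inc. commits to Invest. Subgame-perfect outcome: (Invest, R2) with payoffs (8, 9).
Under simultaneous play:
Labs Inc.'s best replies: R0→Hold; R1→Invest; R2→Hold; R3→Hold.
Novax's best replies: Invest→R2; Hold→R3.
The unique mutual best reply is (Hold, R3), giving (1, 9).
Sequential outcome (Invest, R2) differs from the Nash profile (Hold, R3).

no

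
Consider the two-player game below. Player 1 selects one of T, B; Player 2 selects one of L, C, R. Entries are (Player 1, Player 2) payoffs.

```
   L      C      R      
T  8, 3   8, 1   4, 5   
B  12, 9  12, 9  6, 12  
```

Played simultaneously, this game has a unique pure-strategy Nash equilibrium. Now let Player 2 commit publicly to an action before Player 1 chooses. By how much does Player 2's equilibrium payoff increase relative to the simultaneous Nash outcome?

0

Work backward from Player 1's decision.
- L → Player 1 plays B (best of 8, 12); Player 2 gets 9.
- C → Player 1 plays B (best of 8, 12); Player 2 gets 9.
- R → Player 1 plays B (best of 4, 6); Player 2 gets 12.
Maximizing over 9, 9, 12, Player 2 chooses R. Subgame-perfect outcome: (B, R) with payoffs (6, 12).
Under simultaneous play:
Player 1's best replies: L→B; C→B; R→B.
Player 2's best replies: T→R; B→R.
The unique mutual best reply is (B, R), giving (6, 12).
Player 2's commitment gain: 12 − 12 = 0.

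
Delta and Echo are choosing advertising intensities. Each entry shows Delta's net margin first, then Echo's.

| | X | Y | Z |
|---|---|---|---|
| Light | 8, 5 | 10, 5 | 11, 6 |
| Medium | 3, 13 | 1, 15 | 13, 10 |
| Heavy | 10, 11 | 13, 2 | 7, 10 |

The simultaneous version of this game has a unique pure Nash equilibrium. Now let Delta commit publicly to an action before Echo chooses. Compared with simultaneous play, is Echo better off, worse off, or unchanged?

worse off

Backward induction with Delta moving first.
- Light → Echo plays Z (best of 5, 5, 6); Delta gets 11.
- Medium → Echo plays Y (best of 13, 15, 10); Delta gets 1.
- Heavy → Echo plays X (best of 11, 2, 10); Delta gets 10.
Among 11, 1, 10, the best is 11 at Light. Subgame-perfect outcome: (Light, Z) with payoffs (11, 6).
Under simultaneous play:
Delta's best replies: X→Heavy; Y→Heavy; Z→Medium.
Echo's best replies: Light→Z; Medium→Y; Heavy→X.
The unique mutual best reply is (Heavy, X), giving (10, 11).
Echo earns 6 sequentially versus 11 at the Nash outcome: worse off.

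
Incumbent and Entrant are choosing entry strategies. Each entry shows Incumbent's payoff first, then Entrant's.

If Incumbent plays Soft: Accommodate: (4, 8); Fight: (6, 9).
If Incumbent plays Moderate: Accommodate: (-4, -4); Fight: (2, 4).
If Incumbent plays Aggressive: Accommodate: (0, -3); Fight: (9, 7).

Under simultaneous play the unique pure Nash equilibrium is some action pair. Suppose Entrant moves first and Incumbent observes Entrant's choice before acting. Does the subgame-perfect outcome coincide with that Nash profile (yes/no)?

Solve by backward induction (Entrant leads).
- Accommodate → Incumbent plays Soft (best of 4, -4, 0); Entrant gets 8.
- Fight → Incumbent plays Aggressive (best of 6, 2, 9); Entrant gets 7.
Among 8, 7, the best is 8 at Accommodate. Subgame-perfect outcome: (Soft, Accommodate) with payoffs (4, 8).
Under simultaneous play:
Incumbent's best replies: Accommodate→Soft; Fight→Aggressive.
Entrant's best replies: Soft→Fight; Moderate→Fight; Aggressive→Fight.
The unique mutual best reply is (Aggressive, Fight), giving (9, 7).
Sequential outcome (Soft, Accommodate) differs from the Nash profile (Aggressive, Fight).

no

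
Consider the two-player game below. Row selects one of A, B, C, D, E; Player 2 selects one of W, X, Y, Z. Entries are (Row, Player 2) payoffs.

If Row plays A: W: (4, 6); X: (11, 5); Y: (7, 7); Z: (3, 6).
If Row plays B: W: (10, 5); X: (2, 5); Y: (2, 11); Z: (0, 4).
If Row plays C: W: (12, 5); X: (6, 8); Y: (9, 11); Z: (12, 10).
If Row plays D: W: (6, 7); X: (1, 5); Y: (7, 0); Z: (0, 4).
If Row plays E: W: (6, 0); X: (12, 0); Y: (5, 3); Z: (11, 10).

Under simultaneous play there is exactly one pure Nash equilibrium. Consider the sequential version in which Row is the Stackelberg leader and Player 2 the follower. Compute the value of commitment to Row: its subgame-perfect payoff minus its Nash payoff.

2

Player 2 best-responds to each possible Row move:
- A: BR = Y, leader payoff 7.
- B: BR = Y, leader payoff 2.
- C: BR = Y, leader payoff 9.
- D: BR = W, leader payoff 6.
- E: BR = Z, leader payoff 11.
Row's induced payoffs are 7, 2, 9, 6, 11, so Row commits to E. Subgame-perfect outcome: (E, Z) with payoffs (11, 10).
For the simultaneous game, intersect best replies.
Row's best replies: W→C; X→E; Y→C; Z→C.
Player 2's best replies: A→Y; B→Y; C→Y; D→W; E→Z.
Only (C, Y) has each player best-responding; Nash payoffs (9, 11).
Row's commitment gain: 11 − 9 = 2.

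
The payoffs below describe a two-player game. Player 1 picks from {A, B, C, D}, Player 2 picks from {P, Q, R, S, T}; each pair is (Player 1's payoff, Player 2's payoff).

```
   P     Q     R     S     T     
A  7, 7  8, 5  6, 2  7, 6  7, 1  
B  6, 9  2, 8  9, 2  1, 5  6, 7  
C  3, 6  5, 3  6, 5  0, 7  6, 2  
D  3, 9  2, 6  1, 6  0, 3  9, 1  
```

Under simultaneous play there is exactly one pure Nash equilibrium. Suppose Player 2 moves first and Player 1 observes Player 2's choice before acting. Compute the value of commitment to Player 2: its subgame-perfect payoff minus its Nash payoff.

Work backward from Player 1's decision.
- P: Player 1 compares 7, 6, 3, 3 and picks A; Player 2 would get 7.
- Q: Player 1 compares 8, 2, 5, 2 and picks A; Player 2 would get 5.
- R: Player 1 compares 6, 9, 6, 1 and picks B; Player 2 would get 2.
- S: Player 1 compares 7, 1, 0, 0 and picks A; Player 2 would get 6.
- T: Player 1 compares 7, 6, 6, 9 and picks D; Player 2 would get 1.
Among 7, 5, 2, 6, 1, the best is 7 at P. Subgame-perfect outcome: (A, P) with payoffs (7, 7).
Under simultaneous play:
Player 1's best replies: P→A; Q→A; R→B; S→A; T→D.
Player 2's best replies: A→P; B→P; C→S; D→P.
The unique mutual best reply is (A, P), giving (7, 7).
Player 2's commitment gain: 7 − 7 = 0.

0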